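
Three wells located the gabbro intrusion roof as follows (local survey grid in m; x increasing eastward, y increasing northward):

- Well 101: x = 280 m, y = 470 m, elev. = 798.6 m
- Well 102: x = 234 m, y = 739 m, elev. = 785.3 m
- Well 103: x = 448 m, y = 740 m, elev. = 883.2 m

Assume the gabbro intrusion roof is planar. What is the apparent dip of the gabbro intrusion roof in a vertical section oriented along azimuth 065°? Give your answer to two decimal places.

23.11°

Let the plane be z = a·x + b·y + c.
Well 102−Well 101: −46a + 269b = −13.3;  Well 103−Well 101: 168a + 270b = 84.6.
Solving gives a = 0.45734, b = 0.02876.
Unit vector along 065° is (sin 65°, cos 65°) = (0.9063, 0.4226).
Slope in that direction = a·(0.9063) + b·(0.4226) = 0.42665.
Apparent dip = arctan|0.42665| = 23.11° (true dip is 24.6°, so apparent ≤ true as expected).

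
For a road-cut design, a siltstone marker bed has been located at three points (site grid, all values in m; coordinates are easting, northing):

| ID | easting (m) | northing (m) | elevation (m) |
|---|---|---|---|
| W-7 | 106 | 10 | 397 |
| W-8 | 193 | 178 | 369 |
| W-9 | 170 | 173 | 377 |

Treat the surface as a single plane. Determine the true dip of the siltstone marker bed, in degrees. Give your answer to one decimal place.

19.4°

Let the plane be z = a·easting + b·northing + c.
W-8−W-7: 87a + 168b = −28;  W-9−W-7: 64a + 163b = −20.
Solving gives a = −0.35112, b = 0.01516.
Gradient magnitude |∇z| = √(a² + b²) = √(0.12329 + 0.00023) = 0.35145.
True dip = arctan(0.35145) = 19.4°, dipping toward E (azimuth ≈ 092°).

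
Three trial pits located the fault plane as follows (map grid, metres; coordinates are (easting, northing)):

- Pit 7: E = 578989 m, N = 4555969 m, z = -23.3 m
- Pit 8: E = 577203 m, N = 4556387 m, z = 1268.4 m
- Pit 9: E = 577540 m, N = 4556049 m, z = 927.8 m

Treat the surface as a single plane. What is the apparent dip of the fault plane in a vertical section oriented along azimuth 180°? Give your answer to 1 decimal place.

20.5°

Two edge vectors: Pit 7→Pit 8 = (-1786, 418, 1291.7), Pit 7→Pit 9 = (-1449, 80, 951.1).
Normal n = (Pit 7→Pit 8) × (Pit 7→Pit 9) = (294223.8, -173008.7, 462802).
So ∂z/∂E = −n_x/n_z = −0.63574 and ∂z/∂N = −n_y/n_z = 0.37383.
Unit vector along 180° is (sin 180°, cos 180°) = (0.0000, -1.0000).
Slope in that direction = a·(0.0000) + b·(-1.0000) = −0.37383.
Apparent dip = arctan|0.37383| = 20.5° (true dip is 36.4°, so apparent ≤ true as expected).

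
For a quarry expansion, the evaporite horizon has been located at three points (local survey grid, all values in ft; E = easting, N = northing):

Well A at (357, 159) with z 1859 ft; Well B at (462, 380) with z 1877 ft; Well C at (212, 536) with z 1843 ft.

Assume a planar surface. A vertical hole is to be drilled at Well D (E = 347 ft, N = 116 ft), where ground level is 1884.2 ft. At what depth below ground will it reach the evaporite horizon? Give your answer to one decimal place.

Let the plane be z = a·E + b·N + c.
Well B−Well A: 105a + 221b = 18;  Well C−Well A: −145a + 377b = −16.
Solving gives a = 0.14410, b = 0.01298.
Then c = 1859 − a·357 − b·159 = 1805.49.
At (347, 116): z_contact = 50.00 + 1.51 + 1805.49 = 1857.00 ft.
Depth below ground = 1884.2 − 1857.00 = 27.2 ft.

27.2 ft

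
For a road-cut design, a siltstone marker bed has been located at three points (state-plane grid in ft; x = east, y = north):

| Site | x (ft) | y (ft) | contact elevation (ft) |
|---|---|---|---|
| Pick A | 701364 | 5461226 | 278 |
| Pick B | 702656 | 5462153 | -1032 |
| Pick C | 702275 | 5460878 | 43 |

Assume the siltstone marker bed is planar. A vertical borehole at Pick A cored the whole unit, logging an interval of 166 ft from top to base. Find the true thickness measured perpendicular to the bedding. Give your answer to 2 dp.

Two edge vectors: Pick A→Pick B = (1292, 927, -1310), Pick A→Pick C = (911, -348, -235).
Normal n = (Pick A→Pick B) × (Pick A→Pick C) = (-673725, -889790, -1294113).
So ∂z/∂x = −n_x/n_z = −0.52061 and ∂z/∂y = −n_y/n_z = −0.68757.
|∇z| = √(a²+b²) = 0.86243, so dip δ = arctan(0.86243) = 40.78°.
True thickness = vertical thickness × cos δ = 166 × cos 40.78° = 125.71 ft.

125.71 ft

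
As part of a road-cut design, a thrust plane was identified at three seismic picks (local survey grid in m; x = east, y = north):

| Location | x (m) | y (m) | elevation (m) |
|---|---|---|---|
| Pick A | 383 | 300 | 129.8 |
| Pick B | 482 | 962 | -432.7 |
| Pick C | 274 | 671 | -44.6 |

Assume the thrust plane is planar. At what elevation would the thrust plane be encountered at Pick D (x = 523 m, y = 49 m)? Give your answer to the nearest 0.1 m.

191.1 m

Two edge vectors: Pick A→Pick B = (99, 662, -562.5), Pick A→Pick C = (-109, 371, -174.4).
Normal n = (Pick A→Pick B) × (Pick A→Pick C) = (93234.7, 78578.1, 108887).
So ∂z/∂x = −n_x/n_z = −0.85625 and ∂z/∂y = −n_y/n_z = −0.72165.
Intercept c from Pick A: 129.8 + 327.94 + 216.49 = 674.24.
At (523, 49): z = −447.8 − 35.4 + 674.24 = 191.1 m.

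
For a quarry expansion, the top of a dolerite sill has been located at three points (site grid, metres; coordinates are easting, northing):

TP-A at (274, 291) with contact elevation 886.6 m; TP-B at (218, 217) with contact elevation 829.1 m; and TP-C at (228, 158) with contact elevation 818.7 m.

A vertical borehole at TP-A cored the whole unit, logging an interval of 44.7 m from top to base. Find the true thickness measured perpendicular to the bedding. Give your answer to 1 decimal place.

Two edge vectors: TP-A→TP-B = (-56, -74, -57.5), TP-A→TP-C = (-46, -133, -67.9).
Normal n = (TP-A→TP-B) × (TP-A→TP-C) = (-2622.9, -1157.4, 4044).
So ∂z/∂easting = −n_x/n_z = 0.64859 and ∂z/∂northing = −n_y/n_z = 0.28620.
|∇z| = √(a²+b²) = 0.70893, so dip δ = arctan(0.70893) = 35.33°.
True thickness = vertical thickness × cos δ = 44.7 × cos 35.33° = 36.5 m.

36.5 m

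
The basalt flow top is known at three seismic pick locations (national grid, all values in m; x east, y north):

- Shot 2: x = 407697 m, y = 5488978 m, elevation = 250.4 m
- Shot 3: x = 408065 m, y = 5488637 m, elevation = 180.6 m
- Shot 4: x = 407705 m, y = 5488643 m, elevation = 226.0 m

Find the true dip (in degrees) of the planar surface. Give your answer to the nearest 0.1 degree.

Let the plane be z = a·x + b·y + c.
Shot 3−Shot 2: 368a − 341b = −69.8;  Shot 4−Shot 2: 8a − 335b = −24.4.
Solving gives a = −0.12495, b = 0.06985.
Gradient magnitude |∇z| = √(a² + b²) = √(0.01561 + 0.00488) = 0.14315.
True dip = arctan(0.14315) = 8.1°, dipping toward ESE (azimuth ≈ 119°).

8.1°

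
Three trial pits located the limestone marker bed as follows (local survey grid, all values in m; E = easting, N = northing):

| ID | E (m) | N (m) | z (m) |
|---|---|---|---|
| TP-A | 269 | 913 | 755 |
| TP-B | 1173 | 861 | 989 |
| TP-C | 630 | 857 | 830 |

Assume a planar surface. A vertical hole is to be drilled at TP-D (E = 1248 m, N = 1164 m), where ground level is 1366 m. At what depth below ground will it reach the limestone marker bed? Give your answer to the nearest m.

Two edge vectors: TP-A→TP-B = (904, -52, 234), TP-A→TP-C = (361, -56, 75).
Normal n = (TP-A→TP-B) × (TP-A→TP-C) = (9204, 16674, -31852).
So ∂z/∂E = −n_x/n_z = 0.28896 and ∂z/∂N = −n_y/n_z = 0.52348.
Intercept c from TP-A: 755 − 77.73 − 477.94 = 199.33.
At (1248, 1164): z_contact = 360.6 + 609.3 + 199.33 = 1169.3 m.
Depth below ground = 1366 − 1169.3 = 197 m.

197 m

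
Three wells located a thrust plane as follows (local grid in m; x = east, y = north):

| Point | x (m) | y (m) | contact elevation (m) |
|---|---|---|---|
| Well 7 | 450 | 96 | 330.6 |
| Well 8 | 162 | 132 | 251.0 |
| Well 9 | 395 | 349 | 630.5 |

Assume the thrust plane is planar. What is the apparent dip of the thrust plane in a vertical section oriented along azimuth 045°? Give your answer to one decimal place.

Two edge vectors: Well 7→Well 8 = (-288, 36, -79.6), Well 7→Well 9 = (-55, 253, 299.9).
Normal n = (Well 7→Well 8) × (Well 7→Well 9) = (30935.2, 90749.2, -70884).
So ∂z/∂x = −n_x/n_z = 0.43642 and ∂z/∂y = −n_y/n_z = 1.28025.
Unit vector along 045° is (sin 45°, cos 45°) = (0.7071, 0.7071).
Slope in that direction = a·(0.7071) + b·(0.7071) = 1.21387.
Apparent dip = arctan|1.21387| = 50.5° (true dip is 53.5°, so apparent ≤ true as expected).

50.5°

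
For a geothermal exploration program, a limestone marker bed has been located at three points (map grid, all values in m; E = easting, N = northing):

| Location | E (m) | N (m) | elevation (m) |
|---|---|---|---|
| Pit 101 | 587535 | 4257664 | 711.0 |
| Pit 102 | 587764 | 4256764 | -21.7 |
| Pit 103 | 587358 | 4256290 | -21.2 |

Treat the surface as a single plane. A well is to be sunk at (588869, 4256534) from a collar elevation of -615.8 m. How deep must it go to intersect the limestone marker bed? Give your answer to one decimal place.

361.0 m

Two edge vectors: Pit 101→Pit 102 = (229, -900, -732.7), Pit 101→Pit 103 = (-177, -1374, -732.2).
Normal n = (Pit 101→Pit 102) × (Pit 101→Pit 103) = (-347749.8, 297361.7, -473946).
So ∂z/∂E = −n_x/n_z = −0.733732957 and ∂z/∂N = −n_y/n_z = 0.627416837.
Intercept c from Pit 101: 711 + 431093.79 − 2671330.08 = −2239525.28.
At (588869, 4256534): z_contact = −432072.59 + 2670621.10 − 2239525.28 = -976.78 m.
Depth below ground = -615.8 − (-976.78) = 361.0 m.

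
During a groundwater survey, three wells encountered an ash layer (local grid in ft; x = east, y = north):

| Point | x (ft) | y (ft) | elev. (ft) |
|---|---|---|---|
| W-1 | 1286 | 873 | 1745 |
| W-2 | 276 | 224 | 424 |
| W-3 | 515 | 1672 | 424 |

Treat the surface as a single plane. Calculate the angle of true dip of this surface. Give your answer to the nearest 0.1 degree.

56.0°

Let the plane be z = a·x + b·y + c.
W-2−W-1: −1010a − 649b = −1321;  W-3−W-1: −771a + 799b = −1321.
Solving gives a = 1.46310, b = −0.24149.
Gradient magnitude |∇z| = √(a² + b²) = √(2.14065 + 0.05832) = 1.48289.
True dip = arctan(1.48289) = 56.0°, dipping toward W (azimuth ≈ 279°).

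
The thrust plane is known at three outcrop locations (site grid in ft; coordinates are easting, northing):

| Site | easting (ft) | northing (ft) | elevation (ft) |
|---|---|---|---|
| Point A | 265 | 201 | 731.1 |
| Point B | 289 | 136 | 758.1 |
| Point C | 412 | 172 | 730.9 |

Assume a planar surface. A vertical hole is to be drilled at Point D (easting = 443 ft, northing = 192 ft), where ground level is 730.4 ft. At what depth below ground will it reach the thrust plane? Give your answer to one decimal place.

Two edge vectors: Point A→Point B = (24, -65, 27), Point A→Point C = (147, -29, -0.2).
Normal n = (Point A→Point B) × (Point A→Point C) = (796, 3973.8, 8859).
So ∂z/∂easting = −n_x/n_z = −0.08985 and ∂z/∂northing = −n_y/n_z = −0.44856.
Intercept c from Point A: 731.1 + 23.81 + 90.16 = 845.07.
At (443, 192): z_contact = −39.80 − 86.12 + 845.07 = 719.14 ft.
Depth below ground = 730.4 − 719.14 = 11.3 ft.

11.3 ft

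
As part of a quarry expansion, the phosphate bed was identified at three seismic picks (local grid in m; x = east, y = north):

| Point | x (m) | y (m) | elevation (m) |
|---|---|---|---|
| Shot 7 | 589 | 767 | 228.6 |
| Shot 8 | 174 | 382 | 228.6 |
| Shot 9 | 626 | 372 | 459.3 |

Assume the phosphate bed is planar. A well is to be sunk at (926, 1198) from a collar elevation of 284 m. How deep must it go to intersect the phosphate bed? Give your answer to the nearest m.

Two edge vectors: Shot 7→Shot 8 = (-415, -385, 0), Shot 7→Shot 9 = (37, -395, 230.7).
Normal n = (Shot 7→Shot 8) × (Shot 7→Shot 9) = (-88819.5, 95740.5, 178170).
So ∂z/∂x = −n_x/n_z = 0.49851 and ∂z/∂y = −n_y/n_z = −0.53735.
Intercept c from Shot 7: 228.6 − 293.62 + 412.15 = 347.13.
At (926, 1198): z_contact = 461.6 − 643.8 + 347.13 = 165.0 m.
Depth below ground = 284 − 165.0 = 119 m.

119 m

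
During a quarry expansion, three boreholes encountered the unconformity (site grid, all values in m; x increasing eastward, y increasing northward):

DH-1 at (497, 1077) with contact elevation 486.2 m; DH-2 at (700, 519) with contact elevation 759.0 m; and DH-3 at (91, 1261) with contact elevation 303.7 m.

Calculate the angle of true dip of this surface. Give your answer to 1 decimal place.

25.4°

Two edge vectors: DH-1→DH-2 = (203, -558, 272.8), DH-1→DH-3 = (-406, 184, -182.5).
Normal n = (DH-1→DH-2) × (DH-1→DH-3) = (51639.8, -73709.3, -189196).
So ∂z/∂x = −n_x/n_z = 0.27294 and ∂z/∂y = −n_y/n_z = −0.38959.
Gradient magnitude |∇z| = √(a² + b²) = √(0.07450 + 0.15178) = 0.47569.
True dip = arctan(0.47569) = 25.4°, dipping toward NW (azimuth ≈ 325°).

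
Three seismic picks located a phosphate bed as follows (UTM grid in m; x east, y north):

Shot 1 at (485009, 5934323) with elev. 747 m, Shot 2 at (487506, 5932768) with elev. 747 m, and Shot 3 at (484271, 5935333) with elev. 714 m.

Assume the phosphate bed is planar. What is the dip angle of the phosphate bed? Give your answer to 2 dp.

Let the plane be z = a·x + b·y + c.
Shot 2−Shot 1: 2497a − 1555b = 0;  Shot 3−Shot 1: −738a + 1010b = −33.
Solving gives a = −0.03734, b = −0.05996.
Gradient magnitude |∇z| = √(a² + b²) = √(0.00139 + 0.00359) = 0.07063.
True dip = arctan(0.07063) = 4.04°, dipping toward NNE (azimuth ≈ 032°).

4.04°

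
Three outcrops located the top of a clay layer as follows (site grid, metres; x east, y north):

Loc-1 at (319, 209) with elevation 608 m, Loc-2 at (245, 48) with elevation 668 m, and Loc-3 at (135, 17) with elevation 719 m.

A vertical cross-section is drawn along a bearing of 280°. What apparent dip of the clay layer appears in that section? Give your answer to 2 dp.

20.50°

Let the plane be z = a·x + b·y + c.
Loc-2−Loc-1: −74a − 161b = 60;  Loc-3−Loc-1: −184a − 192b = 111.
Solving gives a = −0.41197, b = −0.18332.
Unit vector along 280° is (sin 280°, cos 280°) = (-0.9848, 0.1736).
Slope in that direction = a·(-0.9848) + b·(0.1736) = 0.37388.
Apparent dip = arctan|0.37388| = 20.50° (true dip is 24.3°, so apparent ≤ true as expected).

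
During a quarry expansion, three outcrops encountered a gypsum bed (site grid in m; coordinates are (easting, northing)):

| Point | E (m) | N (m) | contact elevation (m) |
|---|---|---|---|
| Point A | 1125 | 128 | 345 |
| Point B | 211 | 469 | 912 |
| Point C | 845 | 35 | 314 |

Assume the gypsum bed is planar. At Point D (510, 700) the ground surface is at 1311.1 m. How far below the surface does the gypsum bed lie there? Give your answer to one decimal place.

229.5 m

Two edge vectors: Point A→Point B = (-914, 341, 567), Point A→Point C = (-280, -93, -31).
Normal n = (Point A→Point B) × (Point A→Point C) = (42160, -187094, 180482).
So ∂z/∂E = −n_x/n_z = −0.233597 and ∂z/∂N = −n_y/n_z = 1.036635.
Intercept c from Point A: 345 + 262.80 − 132.69 = 475.11.
At (510, 700): z_contact = −119.13 + 725.64 + 475.11 = 1081.62 m.
Depth below ground = 1311.1 − 1081.62 = 229.5 m.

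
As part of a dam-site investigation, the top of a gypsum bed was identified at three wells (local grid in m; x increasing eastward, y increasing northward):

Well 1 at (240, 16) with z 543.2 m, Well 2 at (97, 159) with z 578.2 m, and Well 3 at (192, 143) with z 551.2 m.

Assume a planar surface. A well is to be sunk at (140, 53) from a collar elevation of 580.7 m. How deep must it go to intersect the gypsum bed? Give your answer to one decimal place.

Let the plane be z = a·x + b·y + c.
Well 2−Well 1: −143a + 143b = 35;  Well 3−Well 1: −48a + 127b = 8.
Solving gives a = −0.29220, b = −0.04745.
Then c = 543.2 − a·240 − b·16 = 614.09.
At (140, 53): z_contact = −40.91 − 2.51 + 614.09 = 570.66 m.
Depth below ground = 580.7 − 570.66 = 10.0 m.

10.0 m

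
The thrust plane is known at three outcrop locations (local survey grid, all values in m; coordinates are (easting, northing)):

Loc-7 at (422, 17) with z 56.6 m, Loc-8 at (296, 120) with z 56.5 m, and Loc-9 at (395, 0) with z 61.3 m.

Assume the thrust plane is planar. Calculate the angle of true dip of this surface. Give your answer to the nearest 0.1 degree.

Two edge vectors: Loc-7→Loc-8 = (-126, 103, -0.1), Loc-7→Loc-9 = (-27, -17, 4.7).
Normal n = (Loc-7→Loc-8) × (Loc-7→Loc-9) = (482.4, 594.9, 4923).
So ∂z/∂E = −n_x/n_z = −0.09799 and ∂z/∂N = −n_y/n_z = −0.12084.
Gradient magnitude |∇z| = √(a² + b²) = √(0.00960 + 0.01460) = 0.15558.
True dip = arctan(0.15558) = 8.8°, dipping toward NE (azimuth ≈ 039°).

8.8°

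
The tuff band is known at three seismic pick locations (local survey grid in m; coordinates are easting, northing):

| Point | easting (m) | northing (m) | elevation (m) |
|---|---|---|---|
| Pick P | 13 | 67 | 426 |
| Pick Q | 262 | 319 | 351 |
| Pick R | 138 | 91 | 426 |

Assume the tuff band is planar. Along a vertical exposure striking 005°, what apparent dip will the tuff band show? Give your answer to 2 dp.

19.79°

Two edge vectors: Pick P→Pick Q = (249, 252, -75), Pick P→Pick R = (125, 24, 0).
Normal n = (Pick P→Pick Q) × (Pick P→Pick R) = (1800, -9375, -25524).
So ∂z/∂easting = −n_x/n_z = 0.07052 and ∂z/∂northing = −n_y/n_z = −0.36730.
Unit vector along 005° is (sin 5°, cos 5°) = (0.0872, 0.9962).
Slope in that direction = a·(0.0872) + b·(0.9962) = −0.35976.
Apparent dip = arctan|0.35976| = 19.79° (true dip is 20.5°, so apparent ≤ true as expected).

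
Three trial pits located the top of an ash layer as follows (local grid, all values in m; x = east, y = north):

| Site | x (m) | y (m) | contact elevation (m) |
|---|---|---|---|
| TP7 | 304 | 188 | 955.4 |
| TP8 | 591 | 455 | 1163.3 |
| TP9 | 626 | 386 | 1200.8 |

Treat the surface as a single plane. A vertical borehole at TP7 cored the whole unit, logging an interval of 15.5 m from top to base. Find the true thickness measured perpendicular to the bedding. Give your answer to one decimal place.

Two edge vectors: TP7→TP8 = (287, 267, 207.9), TP7→TP9 = (322, 198, 245.4).
Normal n = (TP7→TP8) × (TP7→TP9) = (24357.6, -3486, -29148).
So ∂z/∂x = −n_x/n_z = 0.83565 and ∂z/∂y = −n_y/n_z = −0.11960.
|∇z| = √(a²+b²) = 0.84417, so dip δ = arctan(0.84417) = 40.17°.
True thickness = vertical thickness × cos δ = 15.5 × cos 40.17° = 11.8 m.

11.8 m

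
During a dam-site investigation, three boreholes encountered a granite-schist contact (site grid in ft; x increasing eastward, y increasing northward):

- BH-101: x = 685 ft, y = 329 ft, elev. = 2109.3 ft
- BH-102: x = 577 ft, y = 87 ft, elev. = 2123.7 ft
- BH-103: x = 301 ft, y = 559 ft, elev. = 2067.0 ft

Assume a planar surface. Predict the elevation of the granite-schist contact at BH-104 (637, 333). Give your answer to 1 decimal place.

2106.1 ft

Two edge vectors: BH-101→BH-102 = (-108, -242, 14.4), BH-101→BH-103 = (-384, 230, -42.3).
Normal n = (BH-101→BH-102) × (BH-101→BH-103) = (6924.6, -10098, -117768).
So ∂z/∂x = −n_x/n_z = 0.05880 and ∂z/∂y = −n_y/n_z = −0.08574.
Intercept c from BH-101: 2109.3 − 40.28 + 28.21 = 2097.23.
At (637, 333): z = 37.5 − 28.6 + 2097.23 = 2106.1 ft.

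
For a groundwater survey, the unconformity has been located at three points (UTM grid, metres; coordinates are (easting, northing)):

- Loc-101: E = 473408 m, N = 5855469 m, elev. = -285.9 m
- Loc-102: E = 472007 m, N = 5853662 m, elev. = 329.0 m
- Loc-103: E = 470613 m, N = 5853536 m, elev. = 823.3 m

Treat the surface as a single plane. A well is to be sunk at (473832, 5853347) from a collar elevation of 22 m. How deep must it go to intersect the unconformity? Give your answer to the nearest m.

306 m

Let the plane be z = a·E + b·N + c.
Loc-102−Loc-101: −1401a − 1807b = 614.9;  Loc-103−Loc-101: −2795a − 1933b = 1109.2.
Solving gives a = −0.34823752, b = −0.07029288.
Then c = -285.9 − a·473408 − b·5855469 = 576170.33.
At (473832, 5853347): z_contact = −165006.1 − 411448.6 + 576170.33 = -284.4 m.
Depth below ground = 22 − (-284.4) = 306 m.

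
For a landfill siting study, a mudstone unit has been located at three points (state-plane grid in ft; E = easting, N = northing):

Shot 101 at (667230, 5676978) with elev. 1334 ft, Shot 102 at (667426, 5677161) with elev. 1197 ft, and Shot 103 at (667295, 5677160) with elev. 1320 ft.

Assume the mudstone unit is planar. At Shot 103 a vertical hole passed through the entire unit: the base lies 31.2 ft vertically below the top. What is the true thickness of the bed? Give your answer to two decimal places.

22.33 ft

Let the plane be z = a·E + b·N + c.
Shot 102−Shot 101: 196a + 183b = −137;  Shot 103−Shot 101: 65a + 182b = −14.
Solving gives a = −0.94091, b = 0.25912.
|∇z| = √(a²+b²) = 0.97594, so dip δ = arctan(0.97594) = 44.30°.
True thickness = vertical thickness × cos δ = 31.2 × cos 44.30° = 22.33 ft.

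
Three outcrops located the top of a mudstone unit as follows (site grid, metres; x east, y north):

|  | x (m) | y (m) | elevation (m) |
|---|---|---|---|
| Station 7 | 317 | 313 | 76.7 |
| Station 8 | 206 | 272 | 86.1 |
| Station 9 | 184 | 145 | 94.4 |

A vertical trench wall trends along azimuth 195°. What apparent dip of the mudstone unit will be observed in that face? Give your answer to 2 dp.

3.95°

Two edge vectors: Station 7→Station 8 = (-111, -41, 9.4), Station 7→Station 9 = (-133, -168, 17.7).
Normal n = (Station 7→Station 8) × (Station 7→Station 9) = (853.5, 714.5, 13195).
So ∂z/∂x = −n_x/n_z = −0.06468 and ∂z/∂y = −n_y/n_z = −0.05415.
Unit vector along 195° is (sin 195°, cos 195°) = (-0.2588, -0.9659).
Slope in that direction = a·(-0.2588) + b·(-0.9659) = 0.06905.
Apparent dip = arctan|0.06905| = 3.95° (true dip is 4.8°, so apparent ≤ true as expected).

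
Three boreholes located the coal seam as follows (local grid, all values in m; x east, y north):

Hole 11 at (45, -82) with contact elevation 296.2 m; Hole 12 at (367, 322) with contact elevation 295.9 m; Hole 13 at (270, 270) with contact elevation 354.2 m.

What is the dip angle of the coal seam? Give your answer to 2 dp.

53.28°

Let the plane be z = a·x + b·y + c.
Hole 12−Hole 11: 322a + 404b = −0.3;  Hole 13−Hole 11: 225a + 352b = 58.
Solving gives a = −1.04873, b = 0.83512.
Gradient magnitude |∇z| = √(a² + b²) = √(1.09983 + 0.69743) = 1.34062.
True dip = arctan(1.34062) = 53.28°, dipping toward SE (azimuth ≈ 129°).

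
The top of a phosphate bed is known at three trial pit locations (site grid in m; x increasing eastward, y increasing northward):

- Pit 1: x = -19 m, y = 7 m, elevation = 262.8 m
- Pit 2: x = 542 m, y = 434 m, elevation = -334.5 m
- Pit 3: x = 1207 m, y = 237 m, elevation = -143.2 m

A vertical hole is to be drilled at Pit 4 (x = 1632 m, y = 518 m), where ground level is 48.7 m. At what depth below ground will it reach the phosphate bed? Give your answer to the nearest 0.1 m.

Let the plane be z = a·x + b·y + c.
Pit 2−Pit 1: 561a + 427b = −597.3;  Pit 3−Pit 1: 1226a + 230b = −406.
Solving gives a = −0.091218, b = −1.278985.
Then c = 262.8 − a·-19 − b·7 = 270.02.
At (1632, 518): z_contact = −148.87 − 662.51 + 270.02 = -541.36 m.
Depth below ground = 48.7 − (-541.36) = 590.1 m.

590.1 m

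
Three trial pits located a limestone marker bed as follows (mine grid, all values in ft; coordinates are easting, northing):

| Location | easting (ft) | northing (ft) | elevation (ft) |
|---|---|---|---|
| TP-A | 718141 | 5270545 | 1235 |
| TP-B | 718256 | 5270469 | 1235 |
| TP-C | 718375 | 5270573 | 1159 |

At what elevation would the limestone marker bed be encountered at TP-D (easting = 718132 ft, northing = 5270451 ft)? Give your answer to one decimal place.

1276.6 ft

Let the plane be z = a·easting + b·northing + c.
TP-B−TP-A: 115a − 76b = 0;  TP-C−TP-A: 234a + 28b = −76.
Solving gives a = −0.274995239, b = −0.416111217.
Then c = 1235 − a·718141 − b·5270545 = 2391853.25.
At (718132, 5270451): z = −197482.9 − 2193093.8 + 2391853.25 = 1276.6 ft.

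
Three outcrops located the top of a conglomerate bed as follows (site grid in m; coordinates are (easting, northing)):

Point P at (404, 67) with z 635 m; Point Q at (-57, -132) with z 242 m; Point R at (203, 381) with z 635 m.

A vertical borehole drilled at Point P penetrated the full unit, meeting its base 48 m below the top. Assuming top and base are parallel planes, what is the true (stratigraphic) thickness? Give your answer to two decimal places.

Two edge vectors: Point P→Point Q = (-461, -199, -393), Point P→Point R = (-201, 314, 0).
Normal n = (Point P→Point Q) × (Point P→Point R) = (123402, 78993, -184753).
So ∂z/∂E = −n_x/n_z = 0.66793 and ∂z/∂N = −n_y/n_z = 0.42756.
|∇z| = √(a²+b²) = 0.79306, so dip δ = arctan(0.79306) = 38.42°.
True thickness = vertical thickness × cos δ = 48 × cos 38.42° = 37.61 m.

37.61 m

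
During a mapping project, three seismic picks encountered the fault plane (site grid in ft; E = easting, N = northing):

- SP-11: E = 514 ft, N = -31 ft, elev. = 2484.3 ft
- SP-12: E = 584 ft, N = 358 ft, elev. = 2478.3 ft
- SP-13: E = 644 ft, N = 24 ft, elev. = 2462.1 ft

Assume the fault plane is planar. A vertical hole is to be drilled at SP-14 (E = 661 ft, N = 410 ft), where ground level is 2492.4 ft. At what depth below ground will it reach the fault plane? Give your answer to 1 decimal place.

26.9 ft

Let the plane be z = a·E + b·N + c.
SP-12−SP-11: 70a + 389b = −6;  SP-13−SP-11: 130a + 55b = −22.2.
Solving gives a = −0.17778, b = 0.01657.
Then c = 2484.3 − a·514 − b·-31 = 2576.19.
At (661, 410): z_contact = −117.51 + 6.79 + 2576.19 = 2465.47 ft.
Depth below ground = 2492.4 − 2465.47 = 26.9 ft.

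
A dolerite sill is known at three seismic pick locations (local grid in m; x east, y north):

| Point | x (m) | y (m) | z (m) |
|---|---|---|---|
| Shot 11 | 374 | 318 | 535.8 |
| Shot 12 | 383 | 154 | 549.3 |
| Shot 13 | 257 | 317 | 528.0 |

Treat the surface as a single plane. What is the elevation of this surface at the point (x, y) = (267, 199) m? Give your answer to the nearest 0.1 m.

Let the plane be z = a·x + b·y + c.
Shot 12−Shot 11: 9a − 164b = 13.5;  Shot 13−Shot 11: −117a − 1b = −7.8.
Solving gives a = 0.06734, b = −0.07862.
Then c = 535.8 − a·374 − b·318 = 535.62.
At (267, 199): z = 18.0 − 15.6 + 535.62 = 538.0 m.

538.0 m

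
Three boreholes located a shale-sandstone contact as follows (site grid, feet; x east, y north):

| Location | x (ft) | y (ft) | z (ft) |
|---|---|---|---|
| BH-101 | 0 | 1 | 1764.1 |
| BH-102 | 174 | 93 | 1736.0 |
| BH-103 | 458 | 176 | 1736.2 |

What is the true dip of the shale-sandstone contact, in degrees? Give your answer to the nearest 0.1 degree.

35.6°

Let the plane be z = a·x + b·y + c.
BH-102−BH-101: 174a + 92b = −28.1;  BH-103−BH-101: 458a + 175b = −27.9.
Solving gives a = 0.20116, b = −0.68588.
Gradient magnitude |∇z| = √(a² + b²) = √(0.04046 + 0.47043) = 0.71477.
True dip = arctan(0.71477) = 35.6°, dipping toward NNW (azimuth ≈ 344°).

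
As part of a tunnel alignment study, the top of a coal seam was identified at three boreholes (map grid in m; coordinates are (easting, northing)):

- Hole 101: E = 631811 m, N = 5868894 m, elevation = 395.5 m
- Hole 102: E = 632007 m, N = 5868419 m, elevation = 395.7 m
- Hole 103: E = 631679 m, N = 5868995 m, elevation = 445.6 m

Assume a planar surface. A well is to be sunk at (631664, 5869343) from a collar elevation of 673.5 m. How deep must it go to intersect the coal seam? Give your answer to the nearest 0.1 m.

Let the plane be z = a·E + b·N + c.
Hole 102−Hole 101: 196a − 475b = 0.2;  Hole 103−Hole 101: −132a + 101b = 50.1.
Solving gives a = −0.555139381, b = −0.229489092.
Then c = 395.5 − a·631811 − b·5868894 = 1697985.82.
At (631664, 5869343): z_contact = −350661.56 − 1346950.20 + 1697985.82 = 374.06 m.
Depth below ground = 673.5 − 374.06 = 299.4 m.

299.4 m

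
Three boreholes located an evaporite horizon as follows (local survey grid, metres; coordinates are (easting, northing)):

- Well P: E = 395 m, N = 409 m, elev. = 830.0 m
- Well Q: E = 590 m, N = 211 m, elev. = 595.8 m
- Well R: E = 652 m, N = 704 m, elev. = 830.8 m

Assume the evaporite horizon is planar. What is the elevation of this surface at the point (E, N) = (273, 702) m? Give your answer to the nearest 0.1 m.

1070.7 m

Let the plane be z = a·E + b·N + c.
Well Q−Well P: 195a − 198b = −234.2;  Well R−Well P: 257a + 295b = 0.8.
Solving gives a = −0.63583, b = 0.55664.
Then c = 830 − a·395 − b·409 = 853.49.
At (273, 702): z = −173.6 + 390.8 + 853.49 = 1070.7 m.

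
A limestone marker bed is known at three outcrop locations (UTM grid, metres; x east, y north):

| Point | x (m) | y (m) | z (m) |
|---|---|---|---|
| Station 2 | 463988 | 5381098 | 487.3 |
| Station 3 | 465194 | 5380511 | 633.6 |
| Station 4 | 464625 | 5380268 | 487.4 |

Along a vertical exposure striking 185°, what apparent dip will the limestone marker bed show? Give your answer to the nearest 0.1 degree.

9.4°

Two edge vectors: Station 2→Station 3 = (1206, -587, 146.3), Station 2→Station 4 = (637, -830, 0.1).
Normal n = (Station 2→Station 3) × (Station 2→Station 4) = (121370.3, 93072.5, -627061).
So ∂z/∂x = −n_x/n_z = 0.19355 and ∂z/∂y = −n_y/n_z = 0.14843.
Unit vector along 185° is (sin 185°, cos 185°) = (-0.0872, -0.9962).
Slope in that direction = a·(-0.0872) + b·(-0.9962) = −0.16473.
Apparent dip = arctan|0.16473| = 9.4° (true dip is 13.7°, so apparent ≤ true as expected).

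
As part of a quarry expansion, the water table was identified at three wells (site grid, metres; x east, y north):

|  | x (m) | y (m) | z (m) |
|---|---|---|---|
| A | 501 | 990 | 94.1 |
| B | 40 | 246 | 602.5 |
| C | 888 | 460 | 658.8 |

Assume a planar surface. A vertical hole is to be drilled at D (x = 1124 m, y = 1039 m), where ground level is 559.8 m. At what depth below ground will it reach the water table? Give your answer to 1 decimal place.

331.4 m

Let the plane be z = a·x + b·y + c.
B−A: −461a − 744b = 508.4;  C−A: 387a − 530b = 564.7.
Solving gives a = 0.283105, b = −0.858752.
Then c = 94.1 − a·501 − b·990 = 802.43.
At (1124, 1039): z_contact = 318.21 − 892.24 + 802.43 = 228.40 m.
Depth below ground = 559.8 − 228.40 = 331.4 m.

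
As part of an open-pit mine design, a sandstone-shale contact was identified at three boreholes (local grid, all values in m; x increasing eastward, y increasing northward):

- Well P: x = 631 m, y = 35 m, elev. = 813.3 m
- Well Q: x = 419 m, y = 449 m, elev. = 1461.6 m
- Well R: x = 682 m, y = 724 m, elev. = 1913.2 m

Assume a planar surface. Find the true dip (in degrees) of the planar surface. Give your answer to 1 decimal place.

Let the plane be z = a·x + b·y + c.
Well Q−Well P: −212a + 414b = 648.3;  Well R−Well P: 51a + 689b = 1099.9.
Solving gives a = 0.05192, b = 1.59253.
Gradient magnitude |∇z| = √(a² + b²) = √(0.00270 + 2.53615) = 1.59337.
True dip = arctan(1.59337) = 57.9°, dipping toward S (azimuth ≈ 182°).

57.9°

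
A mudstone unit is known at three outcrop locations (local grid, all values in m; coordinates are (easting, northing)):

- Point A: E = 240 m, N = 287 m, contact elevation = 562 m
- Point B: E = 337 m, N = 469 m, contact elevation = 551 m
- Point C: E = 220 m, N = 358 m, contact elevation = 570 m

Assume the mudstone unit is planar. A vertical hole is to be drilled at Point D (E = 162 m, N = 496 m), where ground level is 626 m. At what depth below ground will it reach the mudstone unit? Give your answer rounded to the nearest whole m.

Two edge vectors: Point A→Point B = (97, 182, -11), Point A→Point C = (-20, 71, 8).
Normal n = (Point A→Point B) × (Point A→Point C) = (2237, -556, 10527).
So ∂z/∂E = −n_x/n_z = −0.21250 and ∂z/∂N = −n_y/n_z = 0.05282.
Intercept c from Point A: 562 + 51.00 − 15.16 = 597.84.
At (162, 496): z_contact = −34.4 + 26.2 + 597.84 = 589.6 m.
Depth below ground = 626 − 589.6 = 36 m.

36 m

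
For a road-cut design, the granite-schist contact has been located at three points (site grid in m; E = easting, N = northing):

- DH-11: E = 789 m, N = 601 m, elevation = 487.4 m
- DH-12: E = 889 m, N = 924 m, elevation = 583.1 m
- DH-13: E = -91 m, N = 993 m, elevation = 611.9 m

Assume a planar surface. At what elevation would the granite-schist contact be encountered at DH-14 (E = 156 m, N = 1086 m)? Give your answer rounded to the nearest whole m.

638 m

Two edge vectors: DH-11→DH-12 = (100, 323, 95.7), DH-11→DH-13 = (-880, 392, 124.5).
Normal n = (DH-11→DH-12) × (DH-11→DH-13) = (2699.1, -96666, 323440).
So ∂z/∂E = −n_x/n_z = −0.00834 and ∂z/∂N = −n_y/n_z = 0.29887.
Intercept c from DH-11: 487.4 + 6.58 − 179.62 = 314.36.
At (156, 1086): z = −1.3 + 324.6 + 314.36 = 637.6 m.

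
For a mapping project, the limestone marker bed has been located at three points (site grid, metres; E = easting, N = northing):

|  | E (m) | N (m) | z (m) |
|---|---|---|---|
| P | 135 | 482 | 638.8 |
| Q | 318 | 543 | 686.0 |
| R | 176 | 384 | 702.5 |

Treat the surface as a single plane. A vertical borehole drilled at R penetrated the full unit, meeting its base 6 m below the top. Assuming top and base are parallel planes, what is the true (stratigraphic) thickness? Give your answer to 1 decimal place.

5.1 m

Let the plane be z = a·E + b·N + c.
Q−P: 183a + 61b = 47.2;  R−P: 41a − 98b = 63.7.
Solving gives a = 0.41651, b = −0.47575.
|∇z| = √(a²+b²) = 0.63231, so dip δ = arctan(0.63231) = 32.31°.
True thickness = vertical thickness × cos δ = 6 × cos 32.31° = 5.1 m.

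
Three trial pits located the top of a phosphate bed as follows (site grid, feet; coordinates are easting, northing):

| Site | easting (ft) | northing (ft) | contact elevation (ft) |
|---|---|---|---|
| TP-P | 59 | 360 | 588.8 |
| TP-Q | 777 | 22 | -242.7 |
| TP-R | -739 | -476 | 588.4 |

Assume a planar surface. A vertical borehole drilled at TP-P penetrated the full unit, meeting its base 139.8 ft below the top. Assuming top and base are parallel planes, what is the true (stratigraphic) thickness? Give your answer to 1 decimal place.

Two edge vectors: TP-P→TP-Q = (718, -338, -831.5), TP-P→TP-R = (-798, -836, -0.4).
Normal n = (TP-P→TP-Q) × (TP-P→TP-R) = (-694998.8, 663824.2, -869972).
So ∂z/∂easting = −n_x/n_z = −0.79887 and ∂z/∂northing = −n_y/n_z = 0.76304.
|∇z| = √(a²+b²) = 1.10473, so dip δ = arctan(1.10473) = 47.85°.
True thickness = vertical thickness × cos δ = 139.8 × cos 47.85° = 93.8 ft.

93.8 ft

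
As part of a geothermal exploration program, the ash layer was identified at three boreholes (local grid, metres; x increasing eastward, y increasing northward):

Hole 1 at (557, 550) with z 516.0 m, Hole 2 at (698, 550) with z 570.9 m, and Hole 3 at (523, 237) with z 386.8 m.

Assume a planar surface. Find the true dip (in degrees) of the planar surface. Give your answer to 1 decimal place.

Two edge vectors: Hole 1→Hole 2 = (141, 0, 54.9), Hole 1→Hole 3 = (-34, -313, -129.2).
Normal n = (Hole 1→Hole 2) × (Hole 1→Hole 3) = (17183.7, 16350.6, -44133).
So ∂z/∂x = −n_x/n_z = 0.38936 and ∂z/∂y = −n_y/n_z = 0.37048.
Gradient magnitude |∇z| = √(a² + b²) = √(0.15160 + 0.13726) = 0.53746.
True dip = arctan(0.53746) = 28.3°, dipping toward SW (azimuth ≈ 226°).

28.3°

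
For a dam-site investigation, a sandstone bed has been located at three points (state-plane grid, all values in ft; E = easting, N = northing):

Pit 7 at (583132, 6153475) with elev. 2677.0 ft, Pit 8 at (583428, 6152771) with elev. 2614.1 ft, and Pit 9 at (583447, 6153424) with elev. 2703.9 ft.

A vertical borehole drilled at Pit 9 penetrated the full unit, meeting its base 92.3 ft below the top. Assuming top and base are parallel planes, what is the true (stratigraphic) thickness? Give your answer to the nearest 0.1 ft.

91.0 ft

Let the plane be z = a·E + b·N + c.
Pit 8−Pit 7: 296a − 704b = −62.9;  Pit 9−Pit 7: 315a − 51b = 26.9.
Solving gives a = 0.10716, b = 0.13440.
|∇z| = √(a²+b²) = 0.17189, so dip δ = arctan(0.17189) = 9.75°.
True thickness = vertical thickness × cos δ = 92.3 × cos 9.75° = 91.0 ft.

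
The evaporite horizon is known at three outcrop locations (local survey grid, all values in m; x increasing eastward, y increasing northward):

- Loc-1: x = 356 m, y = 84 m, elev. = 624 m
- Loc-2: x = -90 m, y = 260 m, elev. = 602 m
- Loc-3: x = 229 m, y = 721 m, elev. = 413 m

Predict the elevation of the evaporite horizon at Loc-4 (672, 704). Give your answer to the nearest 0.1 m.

Two edge vectors: Loc-1→Loc-2 = (-446, 176, -22), Loc-1→Loc-3 = (-127, 637, -211).
Normal n = (Loc-1→Loc-2) × (Loc-1→Loc-3) = (-23122, -91312, -261750).
So ∂z/∂x = −n_x/n_z = −0.08834 and ∂z/∂y = −n_y/n_z = −0.34885.
Intercept c from Loc-1: 624 + 31.45 + 29.30 = 684.75.
At (672, 704): z = −59.4 − 245.6 + 684.75 = 379.8 m.

379.8 m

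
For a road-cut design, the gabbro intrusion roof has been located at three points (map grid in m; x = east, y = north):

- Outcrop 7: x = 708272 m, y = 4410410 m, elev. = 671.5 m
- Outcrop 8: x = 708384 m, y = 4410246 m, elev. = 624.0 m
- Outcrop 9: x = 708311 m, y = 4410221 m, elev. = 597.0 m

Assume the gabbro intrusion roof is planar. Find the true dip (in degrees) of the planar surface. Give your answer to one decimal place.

26.2°

Two edge vectors: Outcrop 7→Outcrop 8 = (112, -164, -47.5), Outcrop 7→Outcrop 9 = (39, -189, -74.5).
Normal n = (Outcrop 7→Outcrop 8) × (Outcrop 7→Outcrop 9) = (3240.5, 6491.5, -14772).
So ∂z/∂x = −n_x/n_z = 0.21937 and ∂z/∂y = −n_y/n_z = 0.43945.
Gradient magnitude |∇z| = √(a² + b²) = √(0.04812 + 0.19311) = 0.49116.
True dip = arctan(0.49116) = 26.2°, dipping toward SSW (azimuth ≈ 207°).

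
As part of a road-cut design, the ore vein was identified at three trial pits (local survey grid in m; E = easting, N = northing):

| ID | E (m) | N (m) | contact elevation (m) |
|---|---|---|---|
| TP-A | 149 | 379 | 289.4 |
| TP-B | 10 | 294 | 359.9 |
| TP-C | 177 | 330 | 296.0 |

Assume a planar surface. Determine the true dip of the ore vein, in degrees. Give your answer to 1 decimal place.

Two edge vectors: TP-A→TP-B = (-139, -85, 70.5), TP-A→TP-C = (28, -49, 6.6).
Normal n = (TP-A→TP-B) × (TP-A→TP-C) = (2893.5, 2891.4, 9191).
So ∂z/∂E = −n_x/n_z = −0.31482 and ∂z/∂N = −n_y/n_z = −0.31459.
Gradient magnitude |∇z| = √(a² + b²) = √(0.09911 + 0.09897) = 0.44506.
True dip = arctan(0.44506) = 24.0°, dipping toward NE (azimuth ≈ 045°).

24.0°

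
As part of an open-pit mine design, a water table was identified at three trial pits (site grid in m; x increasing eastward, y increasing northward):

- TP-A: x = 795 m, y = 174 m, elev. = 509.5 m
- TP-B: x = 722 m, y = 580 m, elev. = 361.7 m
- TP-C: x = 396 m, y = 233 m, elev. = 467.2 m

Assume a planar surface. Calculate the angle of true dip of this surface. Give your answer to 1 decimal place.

19.7°

Let the plane be z = a·x + b·y + c.
TP-B−TP-A: −73a + 406b = −147.8;  TP-C−TP-A: −399a + 59b = −42.3.
Solving gives a = 0.05361, b = −0.35440.
Gradient magnitude |∇z| = √(a² + b²) = √(0.00287 + 0.12560) = 0.35843.
True dip = arctan(0.35843) = 19.7°, dipping toward N (azimuth ≈ 351°).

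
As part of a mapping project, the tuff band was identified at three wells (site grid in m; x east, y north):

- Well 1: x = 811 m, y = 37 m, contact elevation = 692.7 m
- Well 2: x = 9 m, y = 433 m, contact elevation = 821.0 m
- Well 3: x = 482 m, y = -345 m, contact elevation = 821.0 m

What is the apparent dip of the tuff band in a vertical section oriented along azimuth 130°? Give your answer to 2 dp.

4.90°

Two edge vectors: Well 1→Well 2 = (-802, 396, 128.3), Well 1→Well 3 = (-329, -382, 128.3).
Normal n = (Well 1→Well 2) × (Well 1→Well 3) = (99817.4, 60685.9, 436648).
So ∂z/∂x = −n_x/n_z = −0.22860 and ∂z/∂y = −n_y/n_z = −0.13898.
Unit vector along 130° is (sin 130°, cos 130°) = (0.7660, -0.6428).
Slope in that direction = a·(0.7660) + b·(-0.6428) = −0.08578.
Apparent dip = arctan|0.08578| = 4.90° (true dip is 15.0°, so apparent ≤ true as expected).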